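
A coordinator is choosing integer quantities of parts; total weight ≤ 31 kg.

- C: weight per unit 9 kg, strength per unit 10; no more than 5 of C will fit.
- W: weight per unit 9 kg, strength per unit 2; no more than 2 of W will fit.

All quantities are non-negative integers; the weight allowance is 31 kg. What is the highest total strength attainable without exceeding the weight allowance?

30

3×C: weight 27 ≤ 31, strength 3·10 = 30.
2×C and 1×W: weight 27 ≤ 31, strength 2·10 + 1·2 = 22.
Best is 30.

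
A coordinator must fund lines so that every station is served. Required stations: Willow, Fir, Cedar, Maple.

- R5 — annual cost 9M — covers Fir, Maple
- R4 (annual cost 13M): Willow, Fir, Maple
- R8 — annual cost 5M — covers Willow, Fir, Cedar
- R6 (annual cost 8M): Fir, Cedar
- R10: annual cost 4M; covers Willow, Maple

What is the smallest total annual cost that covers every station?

This is a weighted set-cover instance.
Choose R8 and R10: together they cover Willow, Fir, Cedar, Maple — every station.
Total annual cost: 5 + 4 = 9.
No cover costs less than 9.

9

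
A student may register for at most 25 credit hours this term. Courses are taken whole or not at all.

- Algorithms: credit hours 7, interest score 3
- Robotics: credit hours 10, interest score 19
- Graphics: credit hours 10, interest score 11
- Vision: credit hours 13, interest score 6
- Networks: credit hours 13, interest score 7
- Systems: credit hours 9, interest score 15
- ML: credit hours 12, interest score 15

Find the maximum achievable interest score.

Treat it as a binary knapsack problem.
Allowing fractional choices, the relaxed optimum would be about 41.5, but courses are indivisible.
Robotics + ML: credit hours 10 + 12 = 22 ≤ 25, interest score 19 + 15 = 34.
Robotics + Systems: credit hours 10 + 9 = 19 ≤ 25, interest score 19 + 15 = 34.
Robotics + Graphics: credit hours 10 + 10 = 20 ≤ 25, interest score 19 + 11 = 30.
The maximum interest score is 34; one optimal choice is Robotics and Systems.

34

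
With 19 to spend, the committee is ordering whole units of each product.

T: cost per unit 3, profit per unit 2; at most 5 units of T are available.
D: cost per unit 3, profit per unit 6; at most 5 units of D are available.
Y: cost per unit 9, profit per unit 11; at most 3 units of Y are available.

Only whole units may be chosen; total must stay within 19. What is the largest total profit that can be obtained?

D has the best ratio (6/3); taking only D gives at most 5×6 = 30 (stopped by the supply cap of 5).
Mixing does better — 1×T and 5×D: cost 18 ≤ 19, profit 1·2 + 5·6 = 32.

32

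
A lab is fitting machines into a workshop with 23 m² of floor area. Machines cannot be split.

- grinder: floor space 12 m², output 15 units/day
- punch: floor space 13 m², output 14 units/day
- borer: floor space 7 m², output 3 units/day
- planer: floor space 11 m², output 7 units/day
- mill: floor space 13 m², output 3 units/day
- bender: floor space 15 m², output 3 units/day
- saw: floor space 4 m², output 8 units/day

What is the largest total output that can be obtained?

26

This is a 0-1 knapsack instance.
Take grinder, borer, and saw: floor space 12 + 7 + 4 = 23 ≤ 23, output 15 + 3 + 8 = 26.
No other feasible combination does better.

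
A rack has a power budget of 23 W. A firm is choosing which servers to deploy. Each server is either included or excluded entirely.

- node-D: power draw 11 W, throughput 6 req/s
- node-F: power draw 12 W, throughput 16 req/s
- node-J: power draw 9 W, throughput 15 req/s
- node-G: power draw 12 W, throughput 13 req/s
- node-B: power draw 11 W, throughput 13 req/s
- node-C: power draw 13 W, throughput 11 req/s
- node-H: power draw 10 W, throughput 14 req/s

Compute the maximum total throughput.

Allowing fractional choices, the relaxed optimum would be about 34.3, but servers are indivisible.
node-F + node-H: power draw 12 + 10 = 22 ≤ 23, throughput 16 + 14 = 30.
node-F + node-J: power draw 12 + 9 = 21 ≤ 23, throughput 16 + 15 = 31.
Best is node-F and node-J with total throughput 31.

31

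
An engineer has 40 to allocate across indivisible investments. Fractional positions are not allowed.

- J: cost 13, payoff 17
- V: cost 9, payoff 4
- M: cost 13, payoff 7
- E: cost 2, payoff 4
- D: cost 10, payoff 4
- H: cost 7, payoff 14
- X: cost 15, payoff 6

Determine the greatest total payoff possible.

42

J + E + H + X: cost 13 + 2 + 7 + 15 = 37 ≤ 40, payoff 17 + 4 + 14 + 6 = 41.
J + V + E + H: cost 13 + 9 + 2 + 7 = 31 ≤ 40, payoff 17 + 4 + 4 + 14 = 39.
J + M + E + H: cost 13 + 13 + 2 + 7 = 35 ≤ 40, payoff 17 + 7 + 4 + 14 = 42.
Best is J, M, E, and H with total payoff 42.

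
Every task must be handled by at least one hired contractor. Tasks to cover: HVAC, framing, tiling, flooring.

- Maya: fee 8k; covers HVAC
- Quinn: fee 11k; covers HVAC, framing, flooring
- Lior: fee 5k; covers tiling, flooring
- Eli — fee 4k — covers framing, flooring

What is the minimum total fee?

This is a weighted set-cover instance.
The greedy cost-per-new-task heuristic would pick Eli, Lior, and Maya for 17, but a cheaper cover exists.
Choose Quinn and Lior: together they cover HVAC, framing, tiling, flooring — every task.
Total fee: 11 + 5 = 16.
No cover costs less than 16.

16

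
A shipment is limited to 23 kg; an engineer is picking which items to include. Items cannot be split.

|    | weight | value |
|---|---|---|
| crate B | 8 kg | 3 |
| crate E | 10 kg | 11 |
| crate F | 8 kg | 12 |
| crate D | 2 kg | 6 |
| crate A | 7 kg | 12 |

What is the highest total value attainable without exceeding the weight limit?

Take crate F, crate D, and crate A: weight 8 + 2 + 7 = 17 ≤ 23, value 12 + 6 + 12 = 30.
No other feasible combination does better.

30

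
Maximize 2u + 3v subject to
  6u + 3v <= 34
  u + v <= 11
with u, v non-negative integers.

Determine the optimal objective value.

(u,v)=(0,11): 6·0+3·11=33≤34, 1·0+1·11=11≤11, objective 33.
(u,v)=(0,10): 6·0+3·10=30≤34, 1·0+1·10=10≤11, objective 30.
No feasible integer point exceeds 33.

33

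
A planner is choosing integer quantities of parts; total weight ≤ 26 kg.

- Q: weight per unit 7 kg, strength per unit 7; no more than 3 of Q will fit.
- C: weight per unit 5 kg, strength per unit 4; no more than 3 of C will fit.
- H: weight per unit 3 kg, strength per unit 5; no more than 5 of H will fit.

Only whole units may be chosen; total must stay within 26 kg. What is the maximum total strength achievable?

34

2×Q and 4×H: weight 26 ≤ 26, strength 2·7 + 4·5 = 34.
2×C and 5×H: weight 25 ≤ 26, strength 2·4 + 5·5 = 33.
Best is 34.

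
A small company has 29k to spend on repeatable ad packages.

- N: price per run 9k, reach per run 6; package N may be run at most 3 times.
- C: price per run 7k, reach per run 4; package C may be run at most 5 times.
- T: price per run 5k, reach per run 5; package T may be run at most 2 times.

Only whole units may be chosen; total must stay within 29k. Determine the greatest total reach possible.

1×N, 1×C, and 2×T: price 26 ≤ 29, reach 1·6 + 1·4 + 2·5 = 20.
2×N and 2×T: price 28 ≤ 29, reach 2·6 + 2·5 = 22.
Best is 22.

22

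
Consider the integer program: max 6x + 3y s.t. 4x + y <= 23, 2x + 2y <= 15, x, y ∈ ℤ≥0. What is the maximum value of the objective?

36

(x,y)=(5,2): 4·5+1·2=22≤23, 2·5+2·2=14≤15, objective 36.
(x,y)=(4,3): 4·4+1·3=19≤23, 2·4+2·3=14≤15, objective 33.
(x,y)=(5,1): 4·5+1·1=21≤23, 2·5+2·1=12≤15, objective 33.
(x,y)=(4,2): 4·4+1·2=18≤23, 2·4+2·2=12≤15, objective 30.
Maximum is 36 at (x,y)=(5,2).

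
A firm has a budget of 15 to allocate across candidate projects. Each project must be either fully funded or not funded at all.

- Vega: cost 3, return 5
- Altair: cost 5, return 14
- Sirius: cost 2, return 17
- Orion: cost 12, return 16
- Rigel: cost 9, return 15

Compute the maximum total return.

Allowing fractional choices, the relaxed optimum would be about 44.3, but projects are indivisible.
Sirius + Orion: cost 2 + 12 = 14 ≤ 15, return 17 + 16 = 33.
Vega + Sirius + Rigel: cost 3 + 2 + 9 = 14 ≤ 15, return 5 + 17 + 15 = 37.
Vega + Altair + Sirius: cost 3 + 5 + 2 = 10 ≤ 15, return 5 + 14 + 17 = 36.
Best is Vega, Sirius, and Rigel with total return 37.

37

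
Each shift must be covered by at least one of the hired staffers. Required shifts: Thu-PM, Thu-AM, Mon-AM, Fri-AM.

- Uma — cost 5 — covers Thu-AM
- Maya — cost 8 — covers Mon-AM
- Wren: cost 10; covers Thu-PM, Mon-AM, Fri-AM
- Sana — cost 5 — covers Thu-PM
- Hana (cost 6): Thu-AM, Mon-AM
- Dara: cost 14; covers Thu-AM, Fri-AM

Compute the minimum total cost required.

15

This is a weighted set-cover instance.
The greedy cost-per-new-shift heuristic would pick Hana and Wren for 16, but a cheaper cover exists.
Choose Uma and Wren: together they cover Thu-PM, Thu-AM, Mon-AM, Fri-AM — every shift.
Total cost: 5 + 10 = 15.
No cover costs less than 15.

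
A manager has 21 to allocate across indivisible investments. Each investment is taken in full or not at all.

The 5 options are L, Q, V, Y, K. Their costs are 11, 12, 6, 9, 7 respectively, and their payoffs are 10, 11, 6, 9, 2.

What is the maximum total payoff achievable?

Treat it as a binary knapsack problem.
Q + V: cost 12 + 6 = 18 ≤ 21, payoff 11 + 6 = 17.
Q + Y: cost 12 + 9 = 21 ≤ 21, payoff 11 + 9 = 20.
L + Y: cost 11 + 9 = 20 ≤ 21, payoff 10 + 9 = 19.
Best is Q and Y with total payoff 20.

20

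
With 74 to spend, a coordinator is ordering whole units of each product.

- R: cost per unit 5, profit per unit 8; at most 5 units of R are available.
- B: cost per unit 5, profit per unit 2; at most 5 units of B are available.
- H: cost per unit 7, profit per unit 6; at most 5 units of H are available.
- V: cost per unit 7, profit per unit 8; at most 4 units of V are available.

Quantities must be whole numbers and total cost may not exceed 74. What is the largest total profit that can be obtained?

90

R has the best ratio (8/5); taking only R gives at most 5×8 = 40 (stopped by the supply cap of 5).
Mixing does better — 5×R, 3×H, and 4×V: cost 74 ≤ 74, profit 5·8 + 3·6 + 4·8 = 90.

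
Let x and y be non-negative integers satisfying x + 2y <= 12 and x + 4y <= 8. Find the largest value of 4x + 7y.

(x,y)=(8,0) is feasible, giving 32.
(x,y)=(7,0) is feasible, giving 28.
The best lattice point is (8,0), giving 32.

32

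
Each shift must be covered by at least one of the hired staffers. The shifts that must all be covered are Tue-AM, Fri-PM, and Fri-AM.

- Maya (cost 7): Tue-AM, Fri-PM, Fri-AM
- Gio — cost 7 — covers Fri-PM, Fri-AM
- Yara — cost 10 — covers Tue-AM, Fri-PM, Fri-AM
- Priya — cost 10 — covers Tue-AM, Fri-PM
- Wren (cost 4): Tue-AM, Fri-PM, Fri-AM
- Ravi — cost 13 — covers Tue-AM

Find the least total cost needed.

This is an integer covering problem.
Wren alone covers Tue-AM, Fri-PM, Fri-AM — every shift.
Total cost: 4.
No cover costs less than 4.

4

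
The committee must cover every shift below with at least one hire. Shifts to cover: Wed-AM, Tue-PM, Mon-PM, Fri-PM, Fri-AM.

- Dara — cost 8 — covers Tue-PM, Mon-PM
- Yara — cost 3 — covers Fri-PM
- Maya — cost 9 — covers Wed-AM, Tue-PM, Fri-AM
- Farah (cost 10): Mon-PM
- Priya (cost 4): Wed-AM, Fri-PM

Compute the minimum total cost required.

20

This is a weighted set-cover instance.
Choose Dara, Yara, and Maya: together they cover Wed-AM, Tue-PM, Mon-PM, Fri-PM, Fri-AM — every shift.
Total cost: 8 + 3 + 9 = 20.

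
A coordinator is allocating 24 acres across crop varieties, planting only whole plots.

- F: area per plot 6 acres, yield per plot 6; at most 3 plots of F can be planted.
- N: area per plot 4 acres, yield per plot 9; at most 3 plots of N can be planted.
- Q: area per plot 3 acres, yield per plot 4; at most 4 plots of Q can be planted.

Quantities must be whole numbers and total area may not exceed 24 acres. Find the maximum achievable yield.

43

3×N and 4×Q: area 24 ≤ 24, yield 3·9 + 4·4 = 43.
1×F, 3×N, and 2×Q: area 24 ≤ 24, yield 1·6 + 3·9 + 2·4 = 41.
Best is 43.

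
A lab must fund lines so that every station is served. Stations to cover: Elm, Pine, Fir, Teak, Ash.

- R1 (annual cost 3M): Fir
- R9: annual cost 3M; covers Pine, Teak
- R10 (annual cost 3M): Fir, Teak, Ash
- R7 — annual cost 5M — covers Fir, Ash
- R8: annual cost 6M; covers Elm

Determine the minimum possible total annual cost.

Choose R9, R10, and R8: together they cover Elm, Pine, Fir, Teak, Ash — every station.
Total annual cost: 3 + 3 + 6 = 12.
No cover costs less than 12.

12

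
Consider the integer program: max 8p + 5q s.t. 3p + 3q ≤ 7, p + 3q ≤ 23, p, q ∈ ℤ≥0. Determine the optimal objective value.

16

(p,q)=(2,0) is feasible, giving 16.
(p,q)=(1,1) is feasible, giving 13.
(p,q)=(1,0) is feasible, giving 8.
No feasible integer point exceeds 16.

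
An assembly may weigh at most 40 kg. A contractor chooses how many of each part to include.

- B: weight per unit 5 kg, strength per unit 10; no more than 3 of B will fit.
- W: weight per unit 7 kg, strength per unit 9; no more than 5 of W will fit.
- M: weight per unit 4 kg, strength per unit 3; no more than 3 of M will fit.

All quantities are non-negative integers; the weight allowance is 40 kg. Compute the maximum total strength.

60

3×B and 3×W: weight 36 ≤ 40, strength 3·10 + 3·9 = 57.
3×B, 3×W, and 1×M: weight 40 ≤ 40, strength 3·10 + 3·9 + 1·3 = 60.
Best is 60.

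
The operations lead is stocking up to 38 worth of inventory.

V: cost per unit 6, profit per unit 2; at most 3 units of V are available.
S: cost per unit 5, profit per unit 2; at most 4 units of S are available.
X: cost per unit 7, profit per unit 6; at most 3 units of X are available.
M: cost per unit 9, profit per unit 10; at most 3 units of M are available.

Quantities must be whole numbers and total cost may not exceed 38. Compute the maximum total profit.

This is a bounded integer knapsack.
M has the best ratio (10/9); taking only M gives at most 3×10 = 30 (stopped by the supply cap of 3).
Mixing does better — 1×X and 3×M: cost 34 ≤ 38, profit 1·6 + 3·10 = 36.

36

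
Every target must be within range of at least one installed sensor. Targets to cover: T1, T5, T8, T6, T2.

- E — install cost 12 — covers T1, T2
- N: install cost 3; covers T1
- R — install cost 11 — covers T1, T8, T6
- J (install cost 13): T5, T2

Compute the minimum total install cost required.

24

The greedy cost-per-new-target heuristic would pick N, R, and J for 27, but a cheaper cover exists.
Choose R and J: together they cover T1, T5, T8, T6, T2 — every target.
Total install cost: 11 + 13 = 24.
No cover costs less than 24.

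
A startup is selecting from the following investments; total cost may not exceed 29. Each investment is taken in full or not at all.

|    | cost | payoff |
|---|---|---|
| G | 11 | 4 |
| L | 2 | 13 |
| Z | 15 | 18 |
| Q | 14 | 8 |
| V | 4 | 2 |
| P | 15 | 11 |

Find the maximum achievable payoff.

Allowing fractional choices, the relaxed optimum would be about 39.8, but investments are indivisible.
G + L + Z: cost 11 + 2 + 15 = 28 ≤ 29, payoff 4 + 13 + 18 = 35.
L + Z + V: cost 2 + 15 + 4 = 21 ≤ 29, payoff 13 + 18 + 2 = 33.
Best is G, L, and Z with total payoff 35.

35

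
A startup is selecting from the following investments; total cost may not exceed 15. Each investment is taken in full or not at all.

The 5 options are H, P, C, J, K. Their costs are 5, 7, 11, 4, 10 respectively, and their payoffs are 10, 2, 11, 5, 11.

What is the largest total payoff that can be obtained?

21

Allowing fractional choices, the relaxed optimum would be about 21.6, but investments are indivisible.
J + K: cost 4 + 10 = 14 ≤ 15, payoff 5 + 11 = 16.
H + K: cost 5 + 10 = 15 ≤ 15, payoff 10 + 11 = 21.
Best is H and K with total payoff 21.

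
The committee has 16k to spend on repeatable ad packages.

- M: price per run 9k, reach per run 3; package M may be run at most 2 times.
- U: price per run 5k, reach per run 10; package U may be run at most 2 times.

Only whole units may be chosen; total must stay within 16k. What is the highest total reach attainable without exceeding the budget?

This is a bounded integer knapsack.
U has the best ratio (10/5); taking only U gives at most 2×10 = 20 (stopped by the supply cap of 2).
Optimal: 2×U: price 10 ≤ 16, reach 2·10 = 20.

20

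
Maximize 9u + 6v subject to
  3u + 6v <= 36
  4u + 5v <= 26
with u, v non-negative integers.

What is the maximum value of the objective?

(u,v)=(6,0) is feasible, giving 54.
(u,v)=(5,1) is feasible, giving 51.
No feasible integer point exceeds 54.

54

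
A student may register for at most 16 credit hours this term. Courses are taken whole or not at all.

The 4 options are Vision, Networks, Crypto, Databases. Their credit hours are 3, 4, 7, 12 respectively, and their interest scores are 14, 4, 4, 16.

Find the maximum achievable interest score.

Take Vision and Databases: credit hours 3 + 12 = 15 ≤ 16, interest score 14 + 16 = 30.
No other feasible combination does better.

30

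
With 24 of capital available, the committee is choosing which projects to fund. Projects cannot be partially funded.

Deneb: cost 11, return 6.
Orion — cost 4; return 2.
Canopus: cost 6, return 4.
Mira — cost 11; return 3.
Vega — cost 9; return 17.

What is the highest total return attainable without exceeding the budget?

25

Allowing fractional choices, the relaxed optimum would be about 25.9, but projects are indivisible.
Deneb + Orion + Vega: cost 11 + 4 + 9 = 24 ≤ 24, return 6 + 2 + 17 = 25.
Orion + Canopus + Vega: cost 4 + 6 + 9 = 19 ≤ 24, return 2 + 4 + 17 = 23.
Deneb + Vega: cost 11 + 9 = 20 ≤ 24, return 6 + 17 = 23.
Best is Deneb, Orion, and Vega with total return 25.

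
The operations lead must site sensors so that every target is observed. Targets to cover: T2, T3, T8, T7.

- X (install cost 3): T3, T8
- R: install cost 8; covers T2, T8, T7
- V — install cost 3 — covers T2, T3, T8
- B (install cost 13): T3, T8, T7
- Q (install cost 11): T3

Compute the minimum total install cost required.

Choose X and R: together they cover T2, T3, T8, T7 — every target.
Total install cost: 3 + 8 = 11.

11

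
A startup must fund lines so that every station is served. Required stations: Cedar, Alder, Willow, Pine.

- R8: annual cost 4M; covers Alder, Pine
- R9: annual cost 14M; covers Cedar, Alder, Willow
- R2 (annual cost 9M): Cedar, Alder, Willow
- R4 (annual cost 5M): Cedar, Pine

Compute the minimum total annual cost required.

Choose R8 and R2: together they cover Cedar, Alder, Willow, Pine — every station.
Total annual cost: 4 + 9 = 13.
No cover costs less than 13.

13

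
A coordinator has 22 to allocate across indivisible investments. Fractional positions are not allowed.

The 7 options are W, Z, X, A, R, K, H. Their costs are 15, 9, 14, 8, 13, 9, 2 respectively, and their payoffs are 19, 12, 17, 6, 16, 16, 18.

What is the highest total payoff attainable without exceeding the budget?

46

This is a 0-1 knapsack instance.
Allowing fractional choices, the relaxed optimum would be about 48.5, but investments are indivisible.
Z + K + H: cost 9 + 9 + 2 = 20 ≤ 22, payoff 12 + 16 + 18 = 46.
A + K + H: cost 8 + 9 + 2 = 19 ≤ 22, payoff 6 + 16 + 18 = 40.
W + H: cost 15 + 2 = 17 ≤ 22, payoff 19 + 18 = 37.
Best is Z, K, and H with total payoff 46.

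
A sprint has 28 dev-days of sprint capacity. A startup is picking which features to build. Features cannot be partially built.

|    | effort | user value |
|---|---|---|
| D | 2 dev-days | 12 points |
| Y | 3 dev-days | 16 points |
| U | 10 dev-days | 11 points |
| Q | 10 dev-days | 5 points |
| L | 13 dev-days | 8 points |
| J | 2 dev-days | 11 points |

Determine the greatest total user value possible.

Treat it as a binary knapsack problem.
Allowing fractional choices, the relaxed optimum would be about 56.8, but features are indivisible.
D + Y + U + J: effort 2 + 3 + 10 + 2 = 17 ≤ 28, user value 12 + 16 + 11 + 11 = 50.
D + Y + U + Q + J: effort 2 + 3 + 10 + 10 + 2 = 27 ≤ 28, user value 12 + 16 + 11 + 5 + 11 = 55.
Best is D, Y, U, Q, and J with total user value 55.

55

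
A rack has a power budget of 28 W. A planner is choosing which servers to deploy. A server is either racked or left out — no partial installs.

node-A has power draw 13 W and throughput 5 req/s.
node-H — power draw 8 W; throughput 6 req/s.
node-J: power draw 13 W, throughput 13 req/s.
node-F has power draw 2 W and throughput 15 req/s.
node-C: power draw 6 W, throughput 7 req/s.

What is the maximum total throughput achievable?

35

Allowing fractional choices, the relaxed optimum would be about 40.2, but servers are indivisible.
node-A + node-J + node-F: power draw 13 + 13 + 2 = 28 ≤ 28, throughput 5 + 13 + 15 = 33.
node-H + node-J + node-F: power draw 8 + 13 + 2 = 23 ≤ 28, throughput 6 + 13 + 15 = 34.
node-J + node-F + node-C: power draw 13 + 2 + 6 = 21 ≤ 28, throughput 13 + 15 + 7 = 35.
Best is node-J, node-F, and node-C with total throughput 35.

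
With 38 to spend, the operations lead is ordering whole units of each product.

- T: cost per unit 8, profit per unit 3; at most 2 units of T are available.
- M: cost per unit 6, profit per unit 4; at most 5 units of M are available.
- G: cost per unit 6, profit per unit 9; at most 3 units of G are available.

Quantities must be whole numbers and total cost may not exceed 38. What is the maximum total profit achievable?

39

This is a bounded integer knapsack.
G has the best ratio (9/6); taking only G gives at most 3×9 = 27 (stopped by the supply cap of 3).
Mixing does better — 3×M and 3×G: cost 36 ≤ 38, profit 3·4 + 3·9 = 39.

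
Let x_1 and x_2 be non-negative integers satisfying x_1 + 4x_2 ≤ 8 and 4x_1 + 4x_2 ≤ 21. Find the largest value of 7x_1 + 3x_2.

(x_1,x_2)=(5,0): 1·5+4·0=5≤8, 4·5+4·0=20≤21, objective 35.
(x_1,x_2)=(4,1): 1·4+4·1=8≤8, 4·4+4·1=20≤21, objective 31.
(x_1,x_2)=(4,0): 1·4+4·0=4≤8, 4·4+4·0=16≤21, objective 28.
No feasible integer point exceeds 35.

35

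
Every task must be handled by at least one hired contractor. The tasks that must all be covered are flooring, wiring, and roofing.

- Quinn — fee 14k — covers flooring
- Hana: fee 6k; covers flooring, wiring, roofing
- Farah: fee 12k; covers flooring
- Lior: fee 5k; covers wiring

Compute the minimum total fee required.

6

This is an integer covering problem.
Hana alone covers flooring, wiring, roofing — every task.
Total fee: 6.
No cover costs less than 6.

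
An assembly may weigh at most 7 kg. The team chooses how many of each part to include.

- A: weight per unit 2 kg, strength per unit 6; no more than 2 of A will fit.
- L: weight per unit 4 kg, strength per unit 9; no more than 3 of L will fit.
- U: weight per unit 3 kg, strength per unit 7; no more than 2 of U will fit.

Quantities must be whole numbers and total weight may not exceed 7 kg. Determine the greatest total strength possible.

19

Take 2×A and 1×U: weight 7 ≤ 7, strength 2·6 + 1·7 = 19.
A has the best ratio (6/2) and is taken to its limit of 2; remaining capacity is filled optimally with the others.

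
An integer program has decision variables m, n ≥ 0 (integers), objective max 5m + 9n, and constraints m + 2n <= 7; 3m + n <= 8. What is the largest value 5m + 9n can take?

Relaxing integrality, the LP optimum is 32.40 at (m,n) = (1.8, 2.6), which is not an integer point.
(m,n)=(1,3): 1·1+2·3=7≤7, 3·1+1·3=6≤8, objective 32.
(m,n)=(2,2): 1·2+2·2=6≤7, 3·2+1·2=8≤8, objective 28.
(m,n)=(0,3): 1·0+2·3=6≤7, 3·0+1·3=3≤8, objective 27.
No feasible integer point exceeds 32.

32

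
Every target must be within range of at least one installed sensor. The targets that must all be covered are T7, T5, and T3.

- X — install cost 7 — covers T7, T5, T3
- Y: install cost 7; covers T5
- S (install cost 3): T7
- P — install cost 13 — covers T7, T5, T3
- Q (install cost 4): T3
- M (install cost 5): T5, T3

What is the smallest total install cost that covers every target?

7

X alone covers T7, T5, T3 — every target.
Total install cost: 7.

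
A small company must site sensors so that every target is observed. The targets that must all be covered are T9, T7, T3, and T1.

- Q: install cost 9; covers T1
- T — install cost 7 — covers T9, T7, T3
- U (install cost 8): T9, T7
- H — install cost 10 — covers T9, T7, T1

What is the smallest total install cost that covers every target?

Choose Q and T: together they cover T9, T7, T3, T1 — every target.
Total install cost: 9 + 7 = 16.
No cover costs less than 16.

16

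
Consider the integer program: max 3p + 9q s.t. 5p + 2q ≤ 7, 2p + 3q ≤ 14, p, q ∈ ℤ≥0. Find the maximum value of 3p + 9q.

27

(p,q)=(0,3): 5·0+2·3=6≤7, 2·0+3·3=9≤14, objective 27.
(p,q)=(0,2): 5·0+2·2=4≤7, 2·0+3·2=6≤14, objective 18.
Maximum is 27 at (p,q)=(0,3).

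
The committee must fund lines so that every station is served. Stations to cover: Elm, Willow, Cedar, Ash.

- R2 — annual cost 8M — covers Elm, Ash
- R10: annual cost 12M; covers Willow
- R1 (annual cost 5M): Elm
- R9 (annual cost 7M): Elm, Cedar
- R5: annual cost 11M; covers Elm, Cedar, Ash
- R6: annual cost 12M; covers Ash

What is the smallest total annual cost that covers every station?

The greedy cost-per-new-station heuristic would pick R9, R2, and R10 for 27, but a cheaper cover exists.
Choose R10 and R5: together they cover Elm, Willow, Cedar, Ash — every station.
Total annual cost: 12 + 11 = 23.
No cover costs less than 23.

23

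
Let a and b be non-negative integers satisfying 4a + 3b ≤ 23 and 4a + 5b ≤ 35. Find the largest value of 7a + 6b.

44

Relaxing integrality, the LP optimum is 44.75 at (a,b) = (1.25, 6), which is not an integer point.
(a,b)=(2,5): 4·2+3·5=23≤23, 4·2+5·5=33≤35, objective 44.
(a,b)=(1,6): 4·1+3·6=22≤23, 4·1+5·6=34≤35, objective 43.
(a,b)=(0,7): 4·0+3·7=21≤23, 4·0+5·7=35≤35, objective 42.
(a,b)=(2,4): 4·2+3·4=20≤23, 4·2+5·4=28≤35, objective 38.
No feasible integer point exceeds 44.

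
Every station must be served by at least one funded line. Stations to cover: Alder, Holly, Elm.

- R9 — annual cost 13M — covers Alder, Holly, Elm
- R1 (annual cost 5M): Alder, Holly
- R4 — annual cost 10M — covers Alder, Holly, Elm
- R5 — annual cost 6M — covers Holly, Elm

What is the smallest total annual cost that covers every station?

10

The greedy cost-per-new-station heuristic would pick R1 and R5 for 11, but a cheaper cover exists.
R4 alone covers Alder, Holly, Elm — every station.
Total annual cost: 10.
No cover costs less than 10.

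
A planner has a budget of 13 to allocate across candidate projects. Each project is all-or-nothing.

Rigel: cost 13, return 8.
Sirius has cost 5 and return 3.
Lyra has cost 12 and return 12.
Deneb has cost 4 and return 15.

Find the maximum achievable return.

Allowing fractional choices, the relaxed optimum would be about 24.0, but projects are indivisible.
Deneb: cost 4 ≤ 13, return 15.
Sirius + Deneb: cost 5 + 4 = 9 ≤ 13, return 3 + 15 = 18.
Best is Sirius and Deneb with total return 18.

18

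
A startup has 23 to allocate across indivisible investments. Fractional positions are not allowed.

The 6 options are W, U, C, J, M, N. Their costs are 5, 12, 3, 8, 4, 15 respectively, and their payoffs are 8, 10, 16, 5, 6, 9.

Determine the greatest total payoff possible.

35

Allowing fractional choices, the relaxed optimum would be about 39.2, but investments are indivisible.
W + C + J + M: cost 5 + 3 + 8 + 4 = 20 ≤ 23, payoff 8 + 16 + 5 + 6 = 35.
W + U + C: cost 5 + 12 + 3 = 20 ≤ 23, payoff 8 + 10 + 16 = 34.
W + C + N: cost 5 + 3 + 15 = 23 ≤ 23, payoff 8 + 16 + 9 = 33.
Best is W, C, J, and M with total payoff 35.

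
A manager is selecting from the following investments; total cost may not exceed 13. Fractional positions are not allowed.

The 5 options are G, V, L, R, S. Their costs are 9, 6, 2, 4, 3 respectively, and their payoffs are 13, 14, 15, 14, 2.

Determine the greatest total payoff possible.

Take V, L, and R: cost 6 + 2 + 4 = 12 ≤ 13, payoff 14 + 15 + 14 = 43.
No other feasible combination does better.

43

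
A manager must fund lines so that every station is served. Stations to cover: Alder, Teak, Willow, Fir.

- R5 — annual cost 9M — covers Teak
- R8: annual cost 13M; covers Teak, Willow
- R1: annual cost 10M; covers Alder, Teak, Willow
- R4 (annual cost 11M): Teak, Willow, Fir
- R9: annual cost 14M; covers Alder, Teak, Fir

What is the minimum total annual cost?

21

This is a weighted set-cover instance.
Choose R1 and R4: together they cover Alder, Teak, Willow, Fir — every station.
Total annual cost: 10 + 11 = 21.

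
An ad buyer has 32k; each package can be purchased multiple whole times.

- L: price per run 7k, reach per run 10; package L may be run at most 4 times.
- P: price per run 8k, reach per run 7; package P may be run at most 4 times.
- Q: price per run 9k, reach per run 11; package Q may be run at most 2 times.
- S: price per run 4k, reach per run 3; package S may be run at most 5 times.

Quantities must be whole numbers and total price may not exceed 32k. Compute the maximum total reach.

43

This is a bounded integer knapsack.
4×L and 1×S: price 32 ≤ 32, reach 4·10 + 1·3 = 43.
2×L and 2×Q: price 32 ≤ 32, reach 2·10 + 2·11 = 42.
Best is 43.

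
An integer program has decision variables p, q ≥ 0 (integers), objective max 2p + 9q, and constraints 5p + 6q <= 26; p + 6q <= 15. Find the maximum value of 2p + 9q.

Relaxing integrality, the LP optimum is 23.88 at (p,q) = (2.75, 2.04), which is not an integer point.
(p,q)=(2,2): 5·2+6·2=22≤26, 1·2+6·2=14≤15, objective 22.
(p,q)=(1,2): 5·1+6·2=17≤26, 1·1+6·2=13≤15, objective 20.
Maximum is 22 at (p,q)=(2,2).

22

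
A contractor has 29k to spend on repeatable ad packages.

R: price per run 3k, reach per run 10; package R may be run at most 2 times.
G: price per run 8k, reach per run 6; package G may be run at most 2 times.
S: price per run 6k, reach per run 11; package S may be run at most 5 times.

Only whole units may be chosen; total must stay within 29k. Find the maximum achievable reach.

Take 1×R and 4×S: price 27 ≤ 29, reach 1·10 + 4·11 = 54.
No other integer combination yields more.

54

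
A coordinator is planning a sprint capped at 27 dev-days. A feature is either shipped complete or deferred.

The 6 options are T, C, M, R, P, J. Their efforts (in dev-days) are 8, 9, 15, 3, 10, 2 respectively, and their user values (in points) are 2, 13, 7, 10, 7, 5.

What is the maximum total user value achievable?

Allowing fractional choices, the relaxed optimum would be about 36.4, but features are indivisible.
C + R + P: effort 9 + 3 + 10 = 22 ≤ 27, user value 13 + 10 + 7 = 30.
C + R + P + J: effort 9 + 3 + 10 + 2 = 24 ≤ 27, user value 13 + 10 + 7 + 5 = 35.
Best is C, R, P, and J with total user value 35.

35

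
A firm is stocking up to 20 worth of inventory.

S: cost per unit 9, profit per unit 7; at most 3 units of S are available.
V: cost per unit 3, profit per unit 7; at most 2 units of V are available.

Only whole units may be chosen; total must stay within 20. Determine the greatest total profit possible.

21

1×S and 2×V: cost 15 ≤ 20, profit 1·7 + 2·7 = 21.
2×V: cost 6 ≤ 20, profit 2·7 = 14.
Best is 21.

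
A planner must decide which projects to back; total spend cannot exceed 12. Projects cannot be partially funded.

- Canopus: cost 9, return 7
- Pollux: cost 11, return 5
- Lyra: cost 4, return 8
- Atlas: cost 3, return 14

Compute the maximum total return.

This is an integer program with binary decision variables.
Take Lyra and Atlas: cost 4 + 3 = 7 ≤ 12, return 8 + 14 = 22.
No other feasible combination does better.

22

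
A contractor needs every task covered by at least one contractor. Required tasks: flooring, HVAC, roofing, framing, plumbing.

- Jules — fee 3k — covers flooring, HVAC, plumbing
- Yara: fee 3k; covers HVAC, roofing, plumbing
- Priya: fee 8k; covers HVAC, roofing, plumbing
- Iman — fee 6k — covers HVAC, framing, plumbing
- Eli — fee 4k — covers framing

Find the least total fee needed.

Choose Jules, Yara, and Eli: together they cover flooring, HVAC, roofing, framing, plumbing — every task.
Total fee: 3 + 3 + 4 = 10.
No cover costs less than 10.

10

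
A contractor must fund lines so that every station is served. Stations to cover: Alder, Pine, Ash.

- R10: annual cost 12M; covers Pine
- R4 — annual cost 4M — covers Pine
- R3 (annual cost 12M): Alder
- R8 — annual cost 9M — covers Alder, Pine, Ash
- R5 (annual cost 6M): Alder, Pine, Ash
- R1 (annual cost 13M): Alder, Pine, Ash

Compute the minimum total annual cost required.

6

This is an integer covering problem.
R5 alone covers Alder, Pine, Ash — every station.
Total annual cost: 6.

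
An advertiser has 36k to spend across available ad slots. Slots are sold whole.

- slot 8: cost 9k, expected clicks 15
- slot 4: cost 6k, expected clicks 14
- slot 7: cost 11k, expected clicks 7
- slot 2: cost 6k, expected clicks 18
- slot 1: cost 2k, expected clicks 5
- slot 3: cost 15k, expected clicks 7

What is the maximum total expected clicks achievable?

59

Allowing fractional choices, the relaxed optimum would be about 59.9, but ad slots are indivisible.
slot 8 + slot 4 + slot 7 + slot 2: cost 9 + 6 + 11 + 6 = 32 ≤ 36, expected clicks 15 + 14 + 7 + 18 = 54.
slot 8 + slot 4 + slot 7 + slot 2 + slot 1: cost 9 + 6 + 11 + 6 + 2 = 34 ≤ 36, expected clicks 15 + 14 + 7 + 18 + 5 = 59.
slot 8 + slot 4 + slot 2 + slot 3: cost 9 + 6 + 6 + 15 = 36 ≤ 36, expected clicks 15 + 14 + 18 + 7 = 54.
Best is slot 8, slot 4, slot 7, slot 2, and slot 1 with total expected clicks 59.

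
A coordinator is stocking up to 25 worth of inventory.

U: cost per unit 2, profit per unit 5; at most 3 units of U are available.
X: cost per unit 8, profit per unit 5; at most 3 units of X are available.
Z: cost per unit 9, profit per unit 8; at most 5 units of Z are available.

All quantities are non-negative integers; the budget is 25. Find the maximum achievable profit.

U has the best ratio (5/2); taking only U gives at most 3×5 = 15 (stopped by the supply cap of 3).
Mixing does better — 3×U and 2×Z: cost 24 ≤ 25, profit 3·5 + 2·8 = 31.

31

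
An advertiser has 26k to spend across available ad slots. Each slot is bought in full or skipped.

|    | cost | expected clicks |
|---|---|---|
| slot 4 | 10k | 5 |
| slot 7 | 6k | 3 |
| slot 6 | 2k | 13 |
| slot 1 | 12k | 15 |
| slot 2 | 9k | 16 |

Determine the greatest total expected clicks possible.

44

Allowing fractional choices, the relaxed optimum would be about 45.5, but ad slots are indivisible.
slot 6 + slot 1 + slot 2: cost 2 + 12 + 9 = 23 ≤ 26, expected clicks 13 + 15 + 16 = 44.
slot 4 + slot 6 + slot 2: cost 10 + 2 + 9 = 21 ≤ 26, expected clicks 5 + 13 + 16 = 34.
slot 4 + slot 6 + slot 1: cost 10 + 2 + 12 = 24 ≤ 26, expected clicks 5 + 13 + 15 = 33.
Best is slot 6, slot 1, and slot 2 with total expected clicks 44.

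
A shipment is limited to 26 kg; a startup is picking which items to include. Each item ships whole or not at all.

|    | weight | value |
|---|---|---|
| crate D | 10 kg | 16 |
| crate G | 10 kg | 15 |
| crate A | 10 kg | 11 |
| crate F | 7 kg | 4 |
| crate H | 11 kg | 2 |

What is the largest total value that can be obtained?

Treat it as a binary knapsack problem.
crate D + crate A: weight 10 + 10 = 20 ≤ 26, value 16 + 11 = 27.
crate D + crate G: weight 10 + 10 = 20 ≤ 26, value 16 + 15 = 31.
crate G + crate A: weight 10 + 10 = 20 ≤ 26, value 15 + 11 = 26.
Best is crate D and crate G with total value 31.

31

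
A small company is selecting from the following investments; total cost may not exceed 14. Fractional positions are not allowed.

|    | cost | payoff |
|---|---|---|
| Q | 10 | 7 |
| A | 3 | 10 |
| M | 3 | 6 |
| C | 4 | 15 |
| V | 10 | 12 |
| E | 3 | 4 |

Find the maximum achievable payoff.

A + C + E: cost 3 + 4 + 3 = 10 ≤ 14, payoff 10 + 15 + 4 = 29.
A + M + C + E: cost 3 + 3 + 4 + 3 = 13 ≤ 14, payoff 10 + 6 + 15 + 4 = 35.
A + M + C: cost 3 + 3 + 4 = 10 ≤ 14, payoff 10 + 6 + 15 = 31.
Best is A, M, C, and E with total payoff 35.

35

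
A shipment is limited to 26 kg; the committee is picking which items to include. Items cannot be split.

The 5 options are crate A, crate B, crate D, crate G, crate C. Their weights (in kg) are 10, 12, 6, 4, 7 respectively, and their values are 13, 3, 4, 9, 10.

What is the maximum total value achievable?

Allowing fractional choices, the relaxed optimum would be about 35.3, but items are indivisible.
crate A + crate D + crate G: weight 10 + 6 + 4 = 20 ≤ 26, value 13 + 4 + 9 = 26.
crate A + crate D + crate C: weight 10 + 6 + 7 = 23 ≤ 26, value 13 + 4 + 10 = 27.
crate A + crate G + crate C: weight 10 + 4 + 7 = 21 ≤ 26, value 13 + 9 + 10 = 32.
Best is crate A, crate G, and crate C with total value 32.

32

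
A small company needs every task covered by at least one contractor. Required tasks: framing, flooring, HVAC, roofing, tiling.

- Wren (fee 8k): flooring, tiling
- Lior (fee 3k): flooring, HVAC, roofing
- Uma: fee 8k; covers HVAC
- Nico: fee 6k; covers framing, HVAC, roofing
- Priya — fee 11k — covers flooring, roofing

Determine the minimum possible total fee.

14

The greedy cost-per-new-task heuristic would pick Lior, Nico, and Wren for 17, but a cheaper cover exists.
Choose Wren and Nico: together they cover framing, flooring, HVAC, roofing, tiling — every task.
Total fee: 8 + 6 = 14.
No cover costs less than 14.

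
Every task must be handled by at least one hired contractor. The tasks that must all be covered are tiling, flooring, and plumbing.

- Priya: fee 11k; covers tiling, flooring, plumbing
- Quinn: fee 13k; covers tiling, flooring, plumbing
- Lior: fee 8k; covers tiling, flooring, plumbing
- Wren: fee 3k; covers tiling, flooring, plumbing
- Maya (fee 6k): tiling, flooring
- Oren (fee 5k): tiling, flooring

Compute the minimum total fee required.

Wren alone covers tiling, flooring, plumbing — every task.
Total fee: 3.
No cover costs less than 3.

3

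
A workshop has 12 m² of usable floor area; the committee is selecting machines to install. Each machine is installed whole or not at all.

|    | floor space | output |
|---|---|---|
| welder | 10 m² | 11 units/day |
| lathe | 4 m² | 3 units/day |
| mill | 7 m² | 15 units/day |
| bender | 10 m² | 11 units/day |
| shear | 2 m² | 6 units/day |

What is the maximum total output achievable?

This is a 0-1 knapsack instance.
Allowing fractional choices, the relaxed optimum would be about 24.3, but machines are indivisible.
lathe + mill: floor space 4 + 7 = 11 ≤ 12, output 3 + 15 = 18.
mill + shear: floor space 7 + 2 = 9 ≤ 12, output 15 + 6 = 21.
Best is mill and shear with total output 21.

21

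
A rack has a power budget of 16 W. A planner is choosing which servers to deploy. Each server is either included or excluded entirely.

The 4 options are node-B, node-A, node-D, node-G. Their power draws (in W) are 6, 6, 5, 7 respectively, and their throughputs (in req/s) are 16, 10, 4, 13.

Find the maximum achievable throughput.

29

This is a 0-1 knapsack instance.
Allowing fractional choices, the relaxed optimum would be about 34.0, but servers are indivisible.
node-B + node-G: power draw 6 + 7 = 13 ≤ 16, throughput 16 + 13 = 29.
node-B + node-A: power draw 6 + 6 = 12 ≤ 16, throughput 16 + 10 = 26.
Best is node-B and node-G with total throughput 29.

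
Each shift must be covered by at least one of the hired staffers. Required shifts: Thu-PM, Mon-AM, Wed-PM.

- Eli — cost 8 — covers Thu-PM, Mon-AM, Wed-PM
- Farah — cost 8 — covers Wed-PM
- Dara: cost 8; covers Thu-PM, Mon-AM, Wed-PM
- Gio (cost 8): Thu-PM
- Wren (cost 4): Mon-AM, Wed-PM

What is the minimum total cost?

The greedy cost-per-new-shift heuristic would pick Wren and Eli for 12, but a cheaper cover exists.
Eli alone covers Thu-PM, Mon-AM, Wed-PM — every shift.
Total cost: 8.
No cover costs less than 8.

8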